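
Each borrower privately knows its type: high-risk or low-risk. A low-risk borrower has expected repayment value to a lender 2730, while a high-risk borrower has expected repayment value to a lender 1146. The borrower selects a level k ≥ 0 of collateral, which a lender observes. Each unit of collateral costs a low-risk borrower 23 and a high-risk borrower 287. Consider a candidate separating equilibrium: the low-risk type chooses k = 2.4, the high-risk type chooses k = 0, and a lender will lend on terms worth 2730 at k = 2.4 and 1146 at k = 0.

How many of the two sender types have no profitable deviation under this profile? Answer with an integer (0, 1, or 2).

1

Low-risk type: signal → 2730 − 23 × 2.4 = 2674.8; deviate to 0 → 1146. IC holds (2674.8 ≥ 1146).
High-risk type: stay at 0 → 1146; mimic → 2730 − 287 × 2.4 = 2041.2. IC fails (1146 < 2041.2).
1 of 2 constraints hold, so this profile is not an equilibrium.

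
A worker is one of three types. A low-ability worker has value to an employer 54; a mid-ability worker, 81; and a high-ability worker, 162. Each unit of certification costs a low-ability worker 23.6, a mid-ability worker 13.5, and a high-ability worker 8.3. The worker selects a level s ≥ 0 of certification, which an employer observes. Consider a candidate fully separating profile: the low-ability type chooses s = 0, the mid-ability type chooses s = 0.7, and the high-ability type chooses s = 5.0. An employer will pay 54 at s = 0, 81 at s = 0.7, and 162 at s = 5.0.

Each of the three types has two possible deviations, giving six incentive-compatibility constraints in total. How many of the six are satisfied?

Mid-ability (own payoff 81 − 13.5×0.7 = 71.55): to s=0 gives 54 → no gain ✓; to s=5.0 gives 162 − 13.5×5.0 = 94.5 → profitable ✗.
High-ability (own payoff 162 − 8.3×5.0 = 120.5): to s=0 gives 54 → no gain ✓; to s=0.7 gives 81 − 8.3×0.7 = 75.19 → no gain ✓.
Low-ability (own payoff 54): to s=0.7 gives 81 − 23.6×0.7 = 64.48 → profitable ✗; to s=5.0 gives 162 − 23.6×5.0 = 44 → no gain ✓.
4 of the 6 constraints hold; not an equilibrium.

4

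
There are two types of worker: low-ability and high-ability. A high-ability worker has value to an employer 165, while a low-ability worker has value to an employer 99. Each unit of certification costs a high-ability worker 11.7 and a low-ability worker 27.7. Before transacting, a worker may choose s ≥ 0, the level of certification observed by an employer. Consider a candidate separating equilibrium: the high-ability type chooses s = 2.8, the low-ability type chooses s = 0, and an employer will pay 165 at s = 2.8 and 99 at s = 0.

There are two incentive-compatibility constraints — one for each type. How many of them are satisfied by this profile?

Low-ability type: stay at 0 → 99; mimic → 165 − 27.7 × 2.8 = 87.44. IC holds (99 ≥ 87.44).
High-ability type: signal → 165 − 11.7 × 2.8 = 132.24; deviate to 0 → 99. IC holds (132.24 ≥ 99).
2 of 2 constraints hold, so this is a separating equilibrium.

2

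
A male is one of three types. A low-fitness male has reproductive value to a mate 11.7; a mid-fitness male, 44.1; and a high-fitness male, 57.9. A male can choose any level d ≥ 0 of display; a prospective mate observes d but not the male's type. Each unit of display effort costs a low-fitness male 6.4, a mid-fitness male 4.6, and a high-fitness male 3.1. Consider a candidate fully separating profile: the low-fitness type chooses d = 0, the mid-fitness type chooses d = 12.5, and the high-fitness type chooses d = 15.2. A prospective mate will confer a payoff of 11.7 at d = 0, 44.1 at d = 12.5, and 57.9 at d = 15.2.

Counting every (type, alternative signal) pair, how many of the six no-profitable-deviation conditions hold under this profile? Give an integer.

3

High-fitness (own payoff 57.9 − 3.1×15.2 = 10.78): to d=0 gives 11.7 → profitable ✗; to d=12.5 gives 44.1 − 3.1×12.5 = 5.35 → no gain ✓.
Low-fitness (own payoff 11.7): to d=12.5 gives 44.1 − 6.4×12.5 = -35.9 → no gain ✓; to d=15.2 gives 57.9 − 6.4×15.2 = -39.38 → no gain ✓.
Mid-fitness (own payoff 44.1 − 4.6×12.5 = -13.4): to d=0 gives 11.7 → profitable ✗; to d=15.2 gives 57.9 − 4.6×15.2 = -12.02 → profitable ✗.
3 of the 6 constraints hold; not an equilibrium.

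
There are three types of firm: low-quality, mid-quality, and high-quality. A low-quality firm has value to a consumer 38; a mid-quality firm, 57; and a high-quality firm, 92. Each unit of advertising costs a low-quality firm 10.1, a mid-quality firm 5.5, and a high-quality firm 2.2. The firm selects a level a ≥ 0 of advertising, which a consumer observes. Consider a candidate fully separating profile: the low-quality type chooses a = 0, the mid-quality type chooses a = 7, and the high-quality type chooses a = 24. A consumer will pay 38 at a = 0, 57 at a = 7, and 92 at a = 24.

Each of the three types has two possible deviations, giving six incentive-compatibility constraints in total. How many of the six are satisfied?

Low-quality (own payoff 38): to a=7 gives 57 − 10.1×7 = -13.7 → no gain ✓; to a=24 gives 92 − 10.1×24 = -150.4 → no gain ✓.
Mid-quality (own payoff 57 − 5.5×7 = 18.5): to a=0 gives 38 → profitable ✗; to a=24 gives 92 − 5.5×24 = -40 → no gain ✓.
High-quality (own payoff 92 − 2.2×24 = 39.2): to a=0 gives 38 → no gain ✓; to a=7 gives 57 − 2.2×7 = 41.6 → profitable ✗.
4 of the 6 constraints hold; not an equilibrium.

4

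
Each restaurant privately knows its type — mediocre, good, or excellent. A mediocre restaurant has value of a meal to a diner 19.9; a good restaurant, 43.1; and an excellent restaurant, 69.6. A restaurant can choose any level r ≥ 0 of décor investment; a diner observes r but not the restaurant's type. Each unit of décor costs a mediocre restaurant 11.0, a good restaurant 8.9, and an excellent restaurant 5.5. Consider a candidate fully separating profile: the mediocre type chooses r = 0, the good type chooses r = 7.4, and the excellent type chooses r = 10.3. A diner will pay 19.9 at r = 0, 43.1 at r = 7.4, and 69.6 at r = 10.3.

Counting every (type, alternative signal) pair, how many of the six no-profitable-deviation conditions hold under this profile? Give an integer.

Excellent (own payoff 69.6 − 5.5×10.3 = 12.95): to r=0 gives 19.9 → profitable ✗; to r=7.4 gives 43.1 − 5.5×7.4 = 2.4 → no gain ✓.
Mediocre (own payoff 19.9): to r=7.4 gives 43.1 − 11.0×7.4 = -38.3 → no gain ✓; to r=10.3 gives 69.6 − 11.0×10.3 = -43.7 → no gain ✓.
Good (own payoff 43.1 − 8.9×7.4 = -22.76): to r=0 gives 19.9 → profitable ✗; to r=10.3 gives 69.6 − 8.9×10.3 = -22.07 → profitable ✗.
3 of the 6 constraints hold; not an equilibrium.

3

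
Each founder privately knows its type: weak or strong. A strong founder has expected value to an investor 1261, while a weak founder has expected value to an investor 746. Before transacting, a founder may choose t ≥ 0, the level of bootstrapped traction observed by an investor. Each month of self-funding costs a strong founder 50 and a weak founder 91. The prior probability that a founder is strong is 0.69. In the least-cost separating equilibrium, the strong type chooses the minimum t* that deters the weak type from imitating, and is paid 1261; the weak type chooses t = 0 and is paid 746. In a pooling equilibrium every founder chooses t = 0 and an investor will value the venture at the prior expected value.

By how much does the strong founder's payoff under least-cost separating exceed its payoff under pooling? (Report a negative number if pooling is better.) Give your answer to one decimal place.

Least-cost separating signal: t* solves 746 = 1261 − 91·t*, so t* = (1261 − 746)/91 ≈ 5.6593.
Strong type's separating payoff: 1261 − 50 × t* = 1261 − 50 × (1261 − 746)/91 = 1261 − 25750/91 ≈ 978.033.
Pooling payoff: 0.69 × 1261 + 0.31 × 746 = 1101.35.
Difference: 978.033 − 1101.35 = -123.317, i.e. -123.3 to one decimal place.
The strong type would prefer the pooling outcome.

-123.3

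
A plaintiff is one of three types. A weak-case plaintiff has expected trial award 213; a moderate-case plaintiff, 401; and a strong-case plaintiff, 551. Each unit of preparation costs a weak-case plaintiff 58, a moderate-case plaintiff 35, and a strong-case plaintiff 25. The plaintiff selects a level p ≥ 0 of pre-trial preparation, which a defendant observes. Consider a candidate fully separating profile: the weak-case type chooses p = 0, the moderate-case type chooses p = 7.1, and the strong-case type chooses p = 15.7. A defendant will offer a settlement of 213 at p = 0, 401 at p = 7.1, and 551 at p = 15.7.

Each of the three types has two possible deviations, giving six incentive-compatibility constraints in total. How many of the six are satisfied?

Moderate-case (own payoff 401 − 35×7.1 = 152.5): to p=0 gives 213 → profitable ✗; to p=15.7 gives 551 − 35×15.7 = 1.5 → no gain ✓.
Strong-case (own payoff 551 − 25×15.7 = 158.5): to p=0 gives 213 → profitable ✗; to p=7.1 gives 401 − 25×7.1 = 223.5 → profitable ✗.
Weak-case (own payoff 213): to p=7.1 gives 401 − 58×7.1 = -10.8 → no gain ✓; to p=15.7 gives 551 − 58×15.7 = -359.6 → no gain ✓.
3 of the 6 constraints hold; not an equilibrium.

3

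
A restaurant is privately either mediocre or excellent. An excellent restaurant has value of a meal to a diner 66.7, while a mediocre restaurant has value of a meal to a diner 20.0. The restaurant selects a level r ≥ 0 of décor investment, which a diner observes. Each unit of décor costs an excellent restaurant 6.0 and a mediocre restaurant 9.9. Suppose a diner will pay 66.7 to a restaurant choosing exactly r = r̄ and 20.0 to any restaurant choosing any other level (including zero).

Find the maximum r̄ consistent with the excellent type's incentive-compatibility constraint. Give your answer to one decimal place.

7.8

Choosing r̄ yields the excellent type 66.7 − 6.0·r̄; choosing zero yields 20.0.
The excellent type is indifferent at 66.7 − 6.0·r̄ = 20.0, i.e. r̄ = (66.7 − 20.0) / 6.0 ≈ 7.8.
For any r̄ above 7.8 the excellent type would rather pool at zero, so separation collapses.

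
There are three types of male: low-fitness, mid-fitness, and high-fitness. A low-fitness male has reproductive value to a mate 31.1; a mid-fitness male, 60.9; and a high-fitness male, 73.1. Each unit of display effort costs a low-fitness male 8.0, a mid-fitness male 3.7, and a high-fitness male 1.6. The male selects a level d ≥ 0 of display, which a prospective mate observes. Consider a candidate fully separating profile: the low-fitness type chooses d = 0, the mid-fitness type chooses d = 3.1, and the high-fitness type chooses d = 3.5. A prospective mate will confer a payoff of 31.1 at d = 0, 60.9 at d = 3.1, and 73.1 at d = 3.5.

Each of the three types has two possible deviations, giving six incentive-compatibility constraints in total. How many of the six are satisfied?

3

Low-fitness (own payoff 31.1): to d=3.1 gives 60.9 − 8.0×3.1 = 36.1 → profitable ✗; to d=3.5 gives 73.1 − 8.0×3.5 = 45.1 → profitable ✗.
High-fitness (own payoff 73.1 − 1.6×3.5 = 67.5): to d=0 gives 31.1 → no gain ✓; to d=3.1 gives 60.9 − 1.6×3.1 = 55.94 → no gain ✓.
Mid-fitness (own payoff 60.9 − 3.7×3.1 = 49.43): to d=0 gives 31.1 → no gain ✓; to d=3.5 gives 73.1 − 3.7×3.5 = 60.15 → profitable ✗.
3 of the 6 constraints hold; not an equilibrium.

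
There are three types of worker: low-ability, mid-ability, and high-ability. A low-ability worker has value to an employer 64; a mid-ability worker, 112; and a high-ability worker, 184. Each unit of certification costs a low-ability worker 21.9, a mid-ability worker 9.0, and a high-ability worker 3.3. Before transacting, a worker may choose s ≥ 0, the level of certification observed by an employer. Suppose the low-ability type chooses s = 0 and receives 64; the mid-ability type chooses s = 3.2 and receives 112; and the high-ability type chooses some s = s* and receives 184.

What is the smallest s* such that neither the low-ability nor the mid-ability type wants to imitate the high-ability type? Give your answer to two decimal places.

Low-ability type (on-path payoff 64) won't mimic when 64 ≥ 184 − 21.9·s*, i.e. s* ≥ 5.48.
Mid-ability type (on-path payoff 112 − 9.0×3.2 = 83.2) won't mimic when 83.2 ≥ 184 − 9.0·s*, i.e. s* ≥ 11.20.
Both must hold, so s* = max(5.48, 11.20) = 11.20. The mid-ability type's constraint binds.

11.20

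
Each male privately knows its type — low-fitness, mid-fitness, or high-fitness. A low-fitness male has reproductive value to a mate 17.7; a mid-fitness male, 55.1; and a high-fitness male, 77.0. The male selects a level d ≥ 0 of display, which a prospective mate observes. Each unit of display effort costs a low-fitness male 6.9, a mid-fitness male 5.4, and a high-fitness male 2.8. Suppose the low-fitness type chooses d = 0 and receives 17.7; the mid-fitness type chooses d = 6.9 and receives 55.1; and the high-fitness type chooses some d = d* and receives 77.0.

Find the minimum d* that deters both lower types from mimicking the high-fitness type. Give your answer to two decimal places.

Low-fitness type (on-path payoff 17.7) won't mimic when 17.7 ≥ 77.0 − 6.9·d*, i.e. d* ≥ 8.59.
Mid-fitness type (on-path payoff 55.1 − 5.4×6.9 = 17.84) won't mimic when 17.84 ≥ 77.0 − 5.4·d*, i.e. d* ≥ 10.96.
Both must hold, so d* = max(8.59, 10.96) = 10.96. The mid-fitness type's constraint binds.

10.96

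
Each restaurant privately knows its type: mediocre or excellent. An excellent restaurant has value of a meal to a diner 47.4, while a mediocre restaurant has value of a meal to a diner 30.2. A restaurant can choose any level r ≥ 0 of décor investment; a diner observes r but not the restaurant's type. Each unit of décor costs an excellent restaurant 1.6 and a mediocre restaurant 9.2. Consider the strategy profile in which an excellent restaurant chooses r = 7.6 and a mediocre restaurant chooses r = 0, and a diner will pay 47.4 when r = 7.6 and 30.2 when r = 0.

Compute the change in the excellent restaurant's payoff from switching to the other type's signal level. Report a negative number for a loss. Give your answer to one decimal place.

Playing r = 7.6 the excellent restaurant receives 47.4 − 1.6 × 7.6 = 35.24.
Deviating to r = 0 yields 30.2 instead.
Gain from deviating: 30.2 − 35.24 = -5.04, i.e. -5.0 to one decimal place.
The gain is negative, so the excellent type's incentive-compatibility constraint is satisfied.

-5.0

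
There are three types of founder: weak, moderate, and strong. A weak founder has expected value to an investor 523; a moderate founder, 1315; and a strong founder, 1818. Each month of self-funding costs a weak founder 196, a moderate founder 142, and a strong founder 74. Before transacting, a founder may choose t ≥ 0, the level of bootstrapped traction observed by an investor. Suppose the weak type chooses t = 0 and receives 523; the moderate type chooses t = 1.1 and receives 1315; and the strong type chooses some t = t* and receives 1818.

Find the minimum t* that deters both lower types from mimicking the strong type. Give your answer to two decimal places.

Weak type (on-path payoff 523) won't mimic when 523 ≥ 1818 − 196·t*, i.e. t* ≥ 6.61.
Moderate type (on-path payoff 1315 − 142×1.1 = 1158.8) won't mimic when 1158.8 ≥ 1818 − 142·t*, i.e. t* ≥ 4.64.
Both must hold, so t* = max(6.61, 4.64) = 6.61. The weak type's constraint binds.

6.61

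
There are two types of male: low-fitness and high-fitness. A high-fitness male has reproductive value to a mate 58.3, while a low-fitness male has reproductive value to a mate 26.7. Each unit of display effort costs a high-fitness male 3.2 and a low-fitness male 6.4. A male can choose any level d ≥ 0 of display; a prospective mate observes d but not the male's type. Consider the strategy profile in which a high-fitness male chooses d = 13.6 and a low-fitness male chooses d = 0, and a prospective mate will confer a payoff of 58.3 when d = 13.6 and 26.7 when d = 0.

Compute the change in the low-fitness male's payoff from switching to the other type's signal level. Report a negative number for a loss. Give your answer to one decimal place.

Playing d = 0 the low-fitness male receives 26.7.
Deviating to d = 13.6 brings payment 58.3 at cost 6.4 × 13.6 = 87.04, netting -28.74.
Gain from deviating: -28.74 − 26.7 = -55.44, i.e. -55.4 to one decimal place.
The gain is negative, so the low-fitness type's incentive-compatibility constraint is satisfied.

-55.4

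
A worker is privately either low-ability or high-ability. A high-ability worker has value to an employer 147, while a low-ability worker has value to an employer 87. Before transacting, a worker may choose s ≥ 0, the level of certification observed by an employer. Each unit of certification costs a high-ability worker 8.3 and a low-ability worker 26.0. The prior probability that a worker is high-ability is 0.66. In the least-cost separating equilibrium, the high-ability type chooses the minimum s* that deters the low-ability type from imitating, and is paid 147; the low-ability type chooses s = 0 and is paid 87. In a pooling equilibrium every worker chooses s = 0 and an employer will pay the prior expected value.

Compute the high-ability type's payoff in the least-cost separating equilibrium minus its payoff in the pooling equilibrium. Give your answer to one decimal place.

1.2

Least-cost separating signal: s* solves 87 = 147 − 26.0·s*, so s* = (147 − 87)/26.0 ≈ 2.3077.
High-ability type's separating payoff: 147 − 8.3 × s* = 147 − 8.3 × (147 − 87)/26.0 = 147 − 498/26.0 ≈ 127.846.
Pooling payoff: 0.66 × 147 + 0.34 × 87 = 126.6.
Difference: 127.846 − 126.6 = 1.246, i.e. 1.2 to one decimal place.
The high-ability type prefers to separate.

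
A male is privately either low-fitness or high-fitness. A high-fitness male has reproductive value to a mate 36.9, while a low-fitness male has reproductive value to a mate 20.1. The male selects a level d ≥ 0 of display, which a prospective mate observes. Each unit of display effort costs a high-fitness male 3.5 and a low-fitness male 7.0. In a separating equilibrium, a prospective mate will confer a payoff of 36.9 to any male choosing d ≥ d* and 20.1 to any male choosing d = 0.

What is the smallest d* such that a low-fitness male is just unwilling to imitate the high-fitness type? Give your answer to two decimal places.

2.40

A low-fitness male choosing d = 0 receives 20.1.
Imitating at d* instead would pay 36.9 at cost 7.0·d*, netting 36.9 − 7.0·d*.
Indifference: 20.1 = 36.9 − 7.0·d*, so d* = (36.9 − 20.1) / 7.0 = 2.40.
At d* the low-fitness type's incentive constraint just binds; the high-fitness type strictly prefers d* since its per-unit cost is lower.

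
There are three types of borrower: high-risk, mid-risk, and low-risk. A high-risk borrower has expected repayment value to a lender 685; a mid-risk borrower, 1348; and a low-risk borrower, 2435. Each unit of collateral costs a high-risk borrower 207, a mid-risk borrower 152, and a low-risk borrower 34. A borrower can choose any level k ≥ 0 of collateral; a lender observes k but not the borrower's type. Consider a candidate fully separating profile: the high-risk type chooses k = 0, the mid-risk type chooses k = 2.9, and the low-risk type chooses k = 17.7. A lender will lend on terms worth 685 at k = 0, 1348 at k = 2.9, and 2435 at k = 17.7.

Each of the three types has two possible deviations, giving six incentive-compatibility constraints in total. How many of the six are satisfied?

Mid-risk (own payoff 1348 − 152×2.9 = 907.2): to k=0 gives 685 → no gain ✓; to k=17.7 gives 2435 − 152×17.7 = -255.4 → no gain ✓.
Low-risk (own payoff 2435 − 34×17.7 = 1833.2): to k=0 gives 685 → no gain ✓; to k=2.9 gives 1348 − 34×2.9 = 1249.4 → no gain ✓.
High-risk (own payoff 685): to k=2.9 gives 1348 − 207×2.9 = 747.7 → profitable ✗; to k=17.7 gives 2435 − 207×17.7 = -1228.9 → no gain ✓.
5 of the 6 constraints hold; not an equilibrium.

5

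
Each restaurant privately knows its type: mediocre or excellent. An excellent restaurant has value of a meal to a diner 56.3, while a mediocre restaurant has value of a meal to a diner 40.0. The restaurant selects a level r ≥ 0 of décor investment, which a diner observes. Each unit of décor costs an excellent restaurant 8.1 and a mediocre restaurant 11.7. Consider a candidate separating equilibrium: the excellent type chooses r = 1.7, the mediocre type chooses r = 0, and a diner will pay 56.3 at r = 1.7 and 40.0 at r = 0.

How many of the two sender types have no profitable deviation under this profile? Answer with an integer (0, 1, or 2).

Mediocre type: stay at 0 → 40.0; mimic → 56.3 − 11.7 × 1.7 = 36.41. IC holds (40.0 ≥ 36.41).
Excellent type: signal → 56.3 − 8.1 × 1.7 = 42.53; deviate to 0 → 40.0. IC holds (42.53 ≥ 40.0).
2 of 2 constraints hold, so this is a separating equilibrium.

2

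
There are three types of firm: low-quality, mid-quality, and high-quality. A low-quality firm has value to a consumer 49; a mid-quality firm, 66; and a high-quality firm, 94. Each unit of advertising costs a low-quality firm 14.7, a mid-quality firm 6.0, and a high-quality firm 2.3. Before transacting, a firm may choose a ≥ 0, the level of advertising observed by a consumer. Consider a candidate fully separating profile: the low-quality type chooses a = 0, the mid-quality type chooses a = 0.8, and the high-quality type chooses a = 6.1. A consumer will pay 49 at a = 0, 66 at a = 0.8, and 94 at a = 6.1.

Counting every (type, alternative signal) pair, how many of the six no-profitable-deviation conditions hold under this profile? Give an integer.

5

Mid-quality (own payoff 66 − 6.0×0.8 = 61.2): to a=0 gives 49 → no gain ✓; to a=6.1 gives 94 − 6.0×6.1 = 57.4 → no gain ✓.
High-quality (own payoff 94 − 2.3×6.1 = 79.97): to a=0 gives 49 → no gain ✓; to a=0.8 gives 66 − 2.3×0.8 = 64.16 → no gain ✓.
Low-quality (own payoff 49): to a=0.8 gives 66 − 14.7×0.8 = 54.24 → profitable ✗; to a=6.1 gives 94 − 14.7×6.1 = 4.33 → no gain ✓.
5 of the 6 constraints hold; not an equilibrium.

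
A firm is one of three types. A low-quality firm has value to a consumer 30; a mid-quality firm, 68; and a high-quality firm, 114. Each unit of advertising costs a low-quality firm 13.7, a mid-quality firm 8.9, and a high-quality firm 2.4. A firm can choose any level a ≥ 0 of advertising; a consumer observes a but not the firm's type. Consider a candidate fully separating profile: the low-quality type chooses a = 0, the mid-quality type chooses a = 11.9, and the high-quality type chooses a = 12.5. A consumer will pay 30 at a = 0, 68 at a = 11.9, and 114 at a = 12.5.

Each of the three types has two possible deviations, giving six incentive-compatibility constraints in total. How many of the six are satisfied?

High-quality (own payoff 114 − 2.4×12.5 = 84): to a=0 gives 30 → no gain ✓; to a=11.9 gives 68 − 2.4×11.9 = 39.44 → no gain ✓.
Mid-quality (own payoff 68 − 8.9×11.9 = -37.91): to a=0 gives 30 → profitable ✗; to a=12.5 gives 114 − 8.9×12.5 = 2.75 → profitable ✗.
Low-quality (own payoff 30): to a=11.9 gives 68 − 13.7×11.9 = -95.03 → no gain ✓; to a=12.5 gives 114 − 13.7×12.5 = -57.25 → no gain ✓.
4 of the 6 constraints hold; not an equilibrium.

4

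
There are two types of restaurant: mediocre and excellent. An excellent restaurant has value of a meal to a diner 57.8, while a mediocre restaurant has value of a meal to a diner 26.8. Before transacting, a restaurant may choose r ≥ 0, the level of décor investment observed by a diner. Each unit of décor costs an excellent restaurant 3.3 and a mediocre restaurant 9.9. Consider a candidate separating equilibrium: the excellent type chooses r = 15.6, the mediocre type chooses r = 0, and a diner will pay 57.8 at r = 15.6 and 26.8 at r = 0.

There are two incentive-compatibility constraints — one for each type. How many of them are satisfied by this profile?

1

Mediocre type: stay at 0 → 26.8; mimic → 57.8 − 9.9 × 15.6 = -96.64. IC holds (26.8 ≥ -96.64).
Excellent type: signal → 57.8 − 3.3 × 15.6 = 6.32; deviate to 0 → 26.8. IC fails (6.32 < 26.8).
1 of 2 constraints hold, so this profile is not an equilibrium.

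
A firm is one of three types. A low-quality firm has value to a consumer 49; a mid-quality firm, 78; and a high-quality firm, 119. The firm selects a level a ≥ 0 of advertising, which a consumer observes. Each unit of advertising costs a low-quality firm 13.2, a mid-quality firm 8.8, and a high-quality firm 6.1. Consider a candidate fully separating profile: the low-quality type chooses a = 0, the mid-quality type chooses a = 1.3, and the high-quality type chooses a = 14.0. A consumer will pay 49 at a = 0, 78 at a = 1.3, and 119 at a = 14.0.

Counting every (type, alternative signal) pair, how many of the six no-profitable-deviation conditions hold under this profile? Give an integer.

Mid-quality (own payoff 78 − 8.8×1.3 = 66.56): to a=0 gives 49 → no gain ✓; to a=14.0 gives 119 − 8.8×14.0 = -4.2 → no gain ✓.
High-quality (own payoff 119 − 6.1×14.0 = 33.6): to a=0 gives 49 → profitable ✗; to a=1.3 gives 78 − 6.1×1.3 = 70.07 → profitable ✗.
Low-quality (own payoff 49): to a=1.3 gives 78 − 13.2×1.3 = 60.84 → profitable ✗; to a=14.0 gives 119 − 13.2×14.0 = -65.8 → no gain ✓.
3 of the 6 constraints hold; not an equilibrium.

3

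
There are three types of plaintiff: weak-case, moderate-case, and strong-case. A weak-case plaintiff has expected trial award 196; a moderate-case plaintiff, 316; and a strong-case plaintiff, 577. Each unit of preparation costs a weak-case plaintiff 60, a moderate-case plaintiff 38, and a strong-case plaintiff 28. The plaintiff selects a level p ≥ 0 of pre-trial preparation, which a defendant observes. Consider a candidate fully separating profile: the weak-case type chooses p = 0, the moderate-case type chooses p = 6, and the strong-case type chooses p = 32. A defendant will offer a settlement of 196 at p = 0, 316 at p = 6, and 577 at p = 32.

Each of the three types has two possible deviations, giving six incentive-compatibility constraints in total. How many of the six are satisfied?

3

Weak-case (own payoff 196): to p=6 gives 316 − 60×6 = -44 → no gain ✓; to p=32 gives 577 − 60×32 = -1343 → no gain ✓.
Moderate-case (own payoff 316 − 38×6 = 88): to p=0 gives 196 → profitable ✗; to p=32 gives 577 − 38×32 = -639 → no gain ✓.
Strong-case (own payoff 577 − 28×32 = -319): to p=0 gives 196 → profitable ✗; to p=6 gives 316 − 28×6 = 148 → profitable ✗.
3 of the 6 constraints hold; not an equilibrium.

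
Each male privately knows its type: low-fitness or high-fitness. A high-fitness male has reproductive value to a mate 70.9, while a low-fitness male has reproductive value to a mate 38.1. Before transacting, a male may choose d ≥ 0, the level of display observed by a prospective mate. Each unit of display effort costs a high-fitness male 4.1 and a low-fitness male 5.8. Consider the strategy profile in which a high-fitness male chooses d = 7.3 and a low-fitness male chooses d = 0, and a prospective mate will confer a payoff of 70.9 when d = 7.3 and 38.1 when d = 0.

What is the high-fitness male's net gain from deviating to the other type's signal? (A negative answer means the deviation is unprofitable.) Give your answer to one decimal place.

Playing d = 7.3 the high-fitness male receives 70.9 − 4.1 × 7.3 = 40.97.
Deviating to d = 0 yields 38.1 instead.
Gain from deviating: 38.1 − 40.97 = -2.87, i.e. -2.9 to one decimal place.
The gain is negative, so the high-fitness type's incentive-compatibility constraint is satisfied.

-2.9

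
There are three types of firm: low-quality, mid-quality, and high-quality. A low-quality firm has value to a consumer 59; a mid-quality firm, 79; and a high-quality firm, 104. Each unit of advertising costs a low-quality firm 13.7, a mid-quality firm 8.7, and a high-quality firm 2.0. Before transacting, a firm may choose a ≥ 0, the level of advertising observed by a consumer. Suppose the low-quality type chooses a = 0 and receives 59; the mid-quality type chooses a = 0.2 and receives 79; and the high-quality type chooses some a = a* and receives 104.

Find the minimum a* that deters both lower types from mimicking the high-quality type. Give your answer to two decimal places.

Low-quality type (on-path payoff 59) won't mimic when 59 ≥ 104 − 13.7·a*, i.e. a* ≥ 3.28.
Mid-quality type (on-path payoff 79 − 8.7×0.2 = 77.26) won't mimic when 77.26 ≥ 104 − 8.7·a*, i.e. a* ≥ 3.07.
Both must hold, so a* = max(3.28, 3.07) = 3.28. The low-quality type's constraint binds.

3.28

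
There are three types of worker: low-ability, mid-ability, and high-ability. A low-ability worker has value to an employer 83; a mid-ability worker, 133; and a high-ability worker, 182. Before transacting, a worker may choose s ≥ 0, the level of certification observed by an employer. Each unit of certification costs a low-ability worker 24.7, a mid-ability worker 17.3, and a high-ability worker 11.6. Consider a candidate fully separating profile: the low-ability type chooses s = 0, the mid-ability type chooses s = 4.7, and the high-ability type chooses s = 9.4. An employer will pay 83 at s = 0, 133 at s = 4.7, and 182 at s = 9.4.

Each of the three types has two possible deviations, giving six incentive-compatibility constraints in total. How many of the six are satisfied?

Low-ability (own payoff 83): to s=4.7 gives 133 − 24.7×4.7 = 16.91 → no gain ✓; to s=9.4 gives 182 − 24.7×9.4 = -50.18 → no gain ✓.
High-ability (own payoff 182 − 11.6×9.4 = 72.96): to s=0 gives 83 → profitable ✗; to s=4.7 gives 133 − 11.6×4.7 = 78.48 → profitable ✗.
Mid-ability (own payoff 133 − 17.3×4.7 = 51.69): to s=0 gives 83 → profitable ✗; to s=9.4 gives 182 − 17.3×9.4 = 19.38 → no gain ✓.
3 of the 6 constraints hold; not an equilibrium.

3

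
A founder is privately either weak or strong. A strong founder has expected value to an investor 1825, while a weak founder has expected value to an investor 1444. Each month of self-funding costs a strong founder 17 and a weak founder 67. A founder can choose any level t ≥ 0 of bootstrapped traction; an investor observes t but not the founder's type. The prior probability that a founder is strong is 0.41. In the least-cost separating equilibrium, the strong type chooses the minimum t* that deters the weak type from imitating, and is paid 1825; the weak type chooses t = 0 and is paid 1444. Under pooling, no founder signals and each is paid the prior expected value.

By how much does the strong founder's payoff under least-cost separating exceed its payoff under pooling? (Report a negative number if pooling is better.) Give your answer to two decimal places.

128.12

Least-cost separating signal: t* solves 1444 = 1825 − 67·t*, so t* = (1825 − 1444)/67 ≈ 5.6866.
Strong type's separating payoff: 1825 − 17 × t* = 1825 − 17 × (1825 − 1444)/67 = 1825 − 6477/67 ≈ 1728.3284.
Pooling payoff: 0.41 × 1825 + 0.59 × 1444 = 1600.21.
Difference: 1728.3284 − 1600.21 = 128.1184, i.e. 128.12 to two decimal places.
The strong type prefers to separate.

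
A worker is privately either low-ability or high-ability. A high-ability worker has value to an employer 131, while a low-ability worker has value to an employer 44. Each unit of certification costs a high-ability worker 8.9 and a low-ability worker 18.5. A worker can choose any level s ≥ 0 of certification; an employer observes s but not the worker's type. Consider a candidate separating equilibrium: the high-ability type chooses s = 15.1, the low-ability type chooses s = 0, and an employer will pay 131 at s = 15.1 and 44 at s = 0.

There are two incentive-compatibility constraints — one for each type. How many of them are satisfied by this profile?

1

Low-ability type: stay at 0 → 44; mimic → 131 − 18.5 × 15.1 = -148.35. IC holds (44 ≥ -148.35).
High-ability type: signal → 131 − 8.9 × 15.1 = -3.39; deviate to 0 → 44. IC fails (-3.39 < 44).
1 of 2 constraints hold, so this profile is not an equilibrium.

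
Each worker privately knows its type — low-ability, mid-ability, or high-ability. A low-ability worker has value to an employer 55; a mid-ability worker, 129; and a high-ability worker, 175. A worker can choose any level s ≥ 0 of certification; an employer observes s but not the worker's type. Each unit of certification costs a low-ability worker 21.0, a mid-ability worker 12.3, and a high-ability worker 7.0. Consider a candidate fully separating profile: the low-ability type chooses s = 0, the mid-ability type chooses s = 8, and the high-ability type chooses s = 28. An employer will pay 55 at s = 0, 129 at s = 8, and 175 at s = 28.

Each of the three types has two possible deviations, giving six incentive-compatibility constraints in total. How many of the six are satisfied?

Mid-ability (own payoff 129 − 12.3×8 = 30.6): to s=0 gives 55 → profitable ✗; to s=28 gives 175 − 12.3×28 = -169.4 → no gain ✓.
Low-ability (own payoff 55): to s=8 gives 129 − 21.0×8 = -39 → no gain ✓; to s=28 gives 175 − 21.0×28 = -413 → no gain ✓.
High-ability (own payoff 175 − 7.0×28 = -21): to s=0 gives 55 → profitable ✗; to s=8 gives 129 − 7.0×8 = 73 → profitable ✗.
3 of the 6 constraints hold; not an equilibrium.

3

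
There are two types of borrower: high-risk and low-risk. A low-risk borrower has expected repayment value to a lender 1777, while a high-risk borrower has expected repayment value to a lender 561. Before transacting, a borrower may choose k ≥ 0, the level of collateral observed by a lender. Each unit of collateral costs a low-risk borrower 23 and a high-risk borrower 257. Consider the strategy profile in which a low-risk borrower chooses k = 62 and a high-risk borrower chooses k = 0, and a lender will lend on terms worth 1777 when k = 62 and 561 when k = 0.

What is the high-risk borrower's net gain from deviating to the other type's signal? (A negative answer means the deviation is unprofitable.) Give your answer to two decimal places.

Playing k = 0 the high-risk borrower receives 561.
Deviating to k = 62 brings payment 1777 at cost 257 × 62 = 15934, netting -14157.
Gain from deviating: -14157 − 561 = -14718.00.
The gain is negative, so the high-risk type's incentive-compatibility constraint is satisfied.

-14718.00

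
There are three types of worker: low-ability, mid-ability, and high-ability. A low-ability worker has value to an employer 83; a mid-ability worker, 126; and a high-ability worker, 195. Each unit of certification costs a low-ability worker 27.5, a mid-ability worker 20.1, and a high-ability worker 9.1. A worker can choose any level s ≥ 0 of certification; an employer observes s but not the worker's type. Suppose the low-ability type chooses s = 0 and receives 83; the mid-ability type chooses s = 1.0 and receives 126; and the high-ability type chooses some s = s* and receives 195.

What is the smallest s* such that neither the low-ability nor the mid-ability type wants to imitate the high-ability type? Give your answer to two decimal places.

Mid-ability type (on-path payoff 126 − 20.1×1.0 = 105.9) won't mimic when 105.9 ≥ 195 − 20.1·s*, i.e. s* ≥ 4.43.
Low-ability type (on-path payoff 83) won't mimic when 83 ≥ 195 − 27.5·s*, i.e. s* ≥ 4.07.
Both must hold, so s* = max(4.07, 4.43) = 4.43. The mid-ability type's constraint binds.

4.43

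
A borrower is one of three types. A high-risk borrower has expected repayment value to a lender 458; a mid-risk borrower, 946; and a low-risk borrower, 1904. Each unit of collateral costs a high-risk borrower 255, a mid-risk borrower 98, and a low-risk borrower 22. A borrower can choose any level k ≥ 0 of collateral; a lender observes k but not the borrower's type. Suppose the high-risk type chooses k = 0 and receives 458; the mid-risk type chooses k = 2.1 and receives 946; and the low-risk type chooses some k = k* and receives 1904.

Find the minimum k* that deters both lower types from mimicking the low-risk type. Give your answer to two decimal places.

11.88

High-risk type (on-path payoff 458) won't mimic when 458 ≥ 1904 − 255·k*, i.e. k* ≥ 5.67.
Mid-risk type (on-path payoff 946 − 98×2.1 = 740.2) won't mimic when 740.2 ≥ 1904 − 98·k*, i.e. k* ≥ 11.88.
Both must hold, so k* = max(5.67, 11.88) = 11.88. The mid-risk type's constraint binds.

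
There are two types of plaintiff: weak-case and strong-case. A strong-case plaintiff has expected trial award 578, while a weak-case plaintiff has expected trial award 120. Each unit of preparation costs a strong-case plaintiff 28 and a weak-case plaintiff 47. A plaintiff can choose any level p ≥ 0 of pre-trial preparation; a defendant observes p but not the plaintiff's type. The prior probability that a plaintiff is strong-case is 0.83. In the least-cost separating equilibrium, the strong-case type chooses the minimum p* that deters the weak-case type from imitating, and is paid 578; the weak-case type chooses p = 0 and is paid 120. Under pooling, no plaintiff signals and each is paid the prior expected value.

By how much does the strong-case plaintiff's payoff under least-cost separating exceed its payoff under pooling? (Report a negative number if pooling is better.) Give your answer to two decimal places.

-194.99

Least-cost separating signal: p* solves 120 = 578 − 47·p*, so p* = (578 − 120)/47 ≈ 9.7447.
Strong-case type's separating payoff: 578 − 28 × p* = 578 − 28 × (578 − 120)/47 = 578 − 12824/47 ≈ 305.1489.
Pooling payoff: 0.83 × 578 + 0.17 × 120 = 500.14.
Difference: 305.1489 − 500.14 = -194.9911, i.e. -194.99 to two decimal places.
The strong-case type would prefer the pooling outcome.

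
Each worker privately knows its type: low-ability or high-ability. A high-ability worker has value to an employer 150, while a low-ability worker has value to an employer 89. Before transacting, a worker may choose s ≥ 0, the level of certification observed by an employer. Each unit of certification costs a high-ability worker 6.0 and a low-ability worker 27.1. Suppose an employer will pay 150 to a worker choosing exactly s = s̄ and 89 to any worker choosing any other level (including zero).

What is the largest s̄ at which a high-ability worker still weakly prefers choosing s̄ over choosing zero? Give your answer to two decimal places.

Choosing s̄ yields the high-ability type 150 − 6.0·s̄; choosing zero yields 89.
The high-ability type is indifferent at 150 − 6.0·s̄ = 89, i.e. s̄ = (150 − 89) / 6.0 ≈ 10.17.
For any s̄ above 10.17 the high-ability type would rather pool at zero, so separation collapses.

10.17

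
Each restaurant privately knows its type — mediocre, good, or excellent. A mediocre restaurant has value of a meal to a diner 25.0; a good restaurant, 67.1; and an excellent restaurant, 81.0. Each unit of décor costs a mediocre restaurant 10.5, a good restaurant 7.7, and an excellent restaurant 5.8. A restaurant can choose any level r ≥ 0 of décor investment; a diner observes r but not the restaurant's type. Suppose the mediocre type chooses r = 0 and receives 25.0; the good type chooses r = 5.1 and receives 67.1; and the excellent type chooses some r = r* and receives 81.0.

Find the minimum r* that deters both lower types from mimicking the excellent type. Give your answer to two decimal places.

6.91

Good type (on-path payoff 67.1 − 7.7×5.1 = 27.83) won't mimic when 27.83 ≥ 81.0 − 7.7·r*, i.e. r* ≥ 6.91.
Mediocre type (on-path payoff 25.0) won't mimic when 25.0 ≥ 81.0 − 10.5·r*, i.e. r* ≥ 5.33.
Both must hold, so r* = max(5.33, 6.91) = 6.91. The good type's constraint binds.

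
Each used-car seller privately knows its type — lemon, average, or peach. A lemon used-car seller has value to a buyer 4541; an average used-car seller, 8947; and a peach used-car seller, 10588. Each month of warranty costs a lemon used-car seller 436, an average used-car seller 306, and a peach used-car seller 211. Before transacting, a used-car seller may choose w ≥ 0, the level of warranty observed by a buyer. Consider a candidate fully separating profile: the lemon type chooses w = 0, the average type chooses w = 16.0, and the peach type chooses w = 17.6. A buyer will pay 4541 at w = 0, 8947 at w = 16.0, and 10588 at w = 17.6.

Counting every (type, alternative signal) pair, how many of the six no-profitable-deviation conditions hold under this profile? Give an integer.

4

Average (own payoff 8947 − 306×16.0 = 4051): to w=0 gives 4541 → profitable ✗; to w=17.6 gives 10588 − 306×17.6 = 5202.4 → profitable ✗.
Lemon (own payoff 4541): to w=16.0 gives 8947 − 436×16.0 = 1971 → no gain ✓; to w=17.6 gives 10588 − 436×17.6 = 2914.4 → no gain ✓.
Peach (own payoff 10588 − 211×17.6 = 6874.4): to w=0 gives 4541 → no gain ✓; to w=16.0 gives 8947 − 211×16.0 = 5571 → no gain ✓.
4 of the 6 constraints hold; not an equilibrium.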